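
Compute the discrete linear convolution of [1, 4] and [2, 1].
y[0] = 1×2 = 2; y[1] = 1×1 + 4×2 = 9; y[2] = 4×1 = 4

[2, 9, 4]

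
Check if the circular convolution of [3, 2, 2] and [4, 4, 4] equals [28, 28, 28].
Recompute circular convolution of [3, 2, 2] and [4, 4, 4]: y[0] = 3×4 + 2×4 + 2×4 = 28; y[1] = 3×4 + 2×4 + 2×4 = 28; y[2] = 3×4 + 2×4 + 2×4 = 28 → [28, 28, 28]. Given [28, 28, 28] matches, so answer: Yes

Yes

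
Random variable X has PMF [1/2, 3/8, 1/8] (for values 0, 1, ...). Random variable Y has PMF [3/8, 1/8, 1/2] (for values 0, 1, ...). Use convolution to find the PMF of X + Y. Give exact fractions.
P(X+Y=k) = Σ_i P(X=i)·P(Y=k-i) — a convolution of [1/2, 3/8, 1/8] and [3/8, 1/8, 1/2]. P(X+Y=0) = (1/2)×(3/8) = 3/16; P(X+Y=1) = (1/2)×(1/8) + (3/8)×(3/8) = 1/16 + 9/64 = 13/64; P(X+Y=2) = (1/2)×(1/2) + (3/8)×(1/8) + (1/8)×(3/8) = 1/4 + 3/64 + 3/64 = 11/32; P(X+Y=3) = (3/8)×(1/2) + (1/8)×(1/8) = 3/16 + 1/64 = 13/64; P(X+Y=4) = (1/8)×(1/2) = 1/16. PMF: [3/16, 13/64, 11/32, 13/64, 1/16] (sums to 1 ✓)

[3/16, 13/64, 11/32, 13/64, 1/16]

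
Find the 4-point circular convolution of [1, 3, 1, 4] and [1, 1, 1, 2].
Use y[k] = Σ_j f[j]·g[(k-j) mod 4]. y[0] = 1×1 + 3×2 + 1×1 + 4×1 = 12; y[1] = 1×1 + 3×1 + 1×2 + 4×1 = 10; y[2] = 1×1 + 3×1 + 1×1 + 4×2 = 13; y[3] = 1×2 + 3×1 + 1×1 + 4×1 = 10. Result: [12, 10, 13, 10]

[12, 10, 13, 10]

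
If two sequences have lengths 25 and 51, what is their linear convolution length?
Linear/full convolution length: m + n - 1 = 25 + 51 - 1 = 75

75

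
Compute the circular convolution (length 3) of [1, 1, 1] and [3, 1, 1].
Use y[k] = Σ_j f[j]·g[(k-j) mod 3]. y[0] = 1×3 + 1×1 + 1×1 = 5; y[1] = 1×1 + 1×3 + 1×1 = 5; y[2] = 1×1 + 1×1 + 1×3 = 5. Result: [5, 5, 5]

[5, 5, 5]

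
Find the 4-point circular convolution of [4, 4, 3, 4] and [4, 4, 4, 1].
Use y[k] = Σ_j u[j]·v[(k-j) mod 4]. y[0] = 4×4 + 4×1 + 3×4 + 4×4 = 48; y[1] = 4×4 + 4×4 + 3×1 + 4×4 = 51; y[2] = 4×4 + 4×4 + 3×4 + 4×1 = 48; y[3] = 4×1 + 4×4 + 3×4 + 4×4 = 48. Result: [48, 51, 48, 48]

[48, 51, 48, 48]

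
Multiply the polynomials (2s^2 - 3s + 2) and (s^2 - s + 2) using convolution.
Ascending coefficients: a = [2, -3, 2], b = [2, -1, 1]. c[0] = 2×2 = 4; c[1] = 2×-1 + -3×2 = -8; c[2] = 2×1 + -3×-1 + 2×2 = 9; c[3] = -3×1 + 2×-1 = -5; c[4] = 2×1 = 2. Result coefficients: [4, -8, 9, -5, 2] → 2s^4 - 5s^3 + 9s^2 - 8s + 4

2s^4 - 5s^3 + 9s^2 - 8s + 4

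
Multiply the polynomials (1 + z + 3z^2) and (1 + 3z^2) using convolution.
Ascending coefficients: a = [1, 1, 3], b = [1, 0, 3]. c[0] = 1×1 = 1; c[1] = 1×0 + 1×1 = 1; c[2] = 1×3 + 1×0 + 3×1 = 6; c[3] = 1×3 + 3×0 = 3; c[4] = 3×3 = 9. Result coefficients: [1, 1, 6, 3, 9] → 1 + z + 6z^2 + 3z^3 + 9z^4

1 + z + 6z^2 + 3z^3 + 9z^4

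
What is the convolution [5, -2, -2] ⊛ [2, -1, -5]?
y[0] = 5×2 = 10; y[1] = 5×-1 + -2×2 = -9; y[2] = 5×-5 + -2×-1 + -2×2 = -27; y[3] = -2×-5 + -2×-1 = 12; y[4] = -2×-5 = 10

[10, -9, -27, 12, 10]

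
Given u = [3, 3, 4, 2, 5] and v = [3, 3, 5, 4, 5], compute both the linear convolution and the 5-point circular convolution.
Linear: y_lin[0] = 3×3 = 9; y_lin[1] = 3×3 + 3×3 = 18; y_lin[2] = 3×5 + 3×3 + 4×3 = 36; y_lin[3] = 3×4 + 3×5 + 4×3 + 2×3 = 45; y_lin[4] = 3×5 + 3×4 + 4×5 + 2×3 + 5×3 = 68; y_lin[5] = 3×5 + 4×4 + 2×5 + 5×3 = 56; y_lin[6] = 4×5 + 2×4 + 5×5 = 53; y_lin[7] = 2×5 + 5×4 = 30; y_lin[8] = 5×5 = 25 → [9, 18, 36, 45, 68, 56, 53, 30, 25]. Circular (length 5): y[0] = 3×3 + 3×5 + 4×4 + 2×5 + 5×3 = 65; y[1] = 3×3 + 3×3 + 4×5 + 2×4 + 5×5 = 71; y[2] = 3×5 + 3×3 + 4×3 + 2×5 + 5×4 = 66; y[3] = 3×4 + 3×5 + 4×3 + 2×3 + 5×5 = 70; y[4] = 3×5 + 3×4 + 4×5 + 2×3 + 5×3 = 68 → [65, 71, 66, 70, 68]

Linear: [9, 18, 36, 45, 68, 56, 53, 30, 25], Circular: [65, 71, 66, 70, 68]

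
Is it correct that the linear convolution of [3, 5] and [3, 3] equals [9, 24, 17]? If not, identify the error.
Recompute linear convolution of [3, 5] and [3, 3]: y[0] = 3×3 = 9; y[1] = 3×3 + 5×3 = 24; y[2] = 5×3 = 15 → [9, 24, 15]. Compare to given [9, 24, 17]: they differ at index 2: given 17, correct 15, so answer: No

No. Error at index 2: given 17, correct 15.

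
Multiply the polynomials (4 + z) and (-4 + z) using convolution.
Ascending coefficients: a = [4, 1], b = [-4, 1]. c[0] = 4×-4 = -16; c[1] = 4×1 + 1×-4 = 0; c[2] = 1×1 = 1. Result coefficients: [-16, 0, 1] → -16 + z^2

-16 + z^2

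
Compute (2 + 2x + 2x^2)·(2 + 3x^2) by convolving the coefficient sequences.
Ascending coefficients: a = [2, 2, 2], b = [2, 0, 3]. c[0] = 2×2 = 4; c[1] = 2×0 + 2×2 = 4; c[2] = 2×3 + 2×0 + 2×2 = 10; c[3] = 2×3 + 2×0 = 6; c[4] = 2×3 = 6. Result coefficients: [4, 4, 10, 6, 6] → 4 + 4x + 10x^2 + 6x^3 + 6x^4

4 + 4x + 10x^2 + 6x^3 + 6x^4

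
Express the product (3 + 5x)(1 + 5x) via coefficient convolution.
Ascending coefficients: a = [3, 5], b = [1, 5]. c[0] = 3×1 = 3; c[1] = 3×5 + 5×1 = 20; c[2] = 5×5 = 25. Result coefficients: [3, 20, 25] → 3 + 20x + 25x^2

3 + 20x + 25x^2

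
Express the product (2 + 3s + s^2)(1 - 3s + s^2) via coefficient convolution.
Ascending coefficients: a = [2, 3, 1], b = [1, -3, 1]. c[0] = 2×1 = 2; c[1] = 2×-3 + 3×1 = -3; c[2] = 2×1 + 3×-3 + 1×1 = -6; c[3] = 3×1 + 1×-3 = 0; c[4] = 1×1 = 1. Result coefficients: [2, -3, -6, 0, 1] → 2 - 3s - 6s^2 + s^4

2 - 3s - 6s^2 + s^4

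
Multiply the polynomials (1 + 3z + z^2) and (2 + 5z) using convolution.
Ascending coefficients: a = [1, 3, 1], b = [2, 5]. c[0] = 1×2 = 2; c[1] = 1×5 + 3×2 = 11; c[2] = 3×5 + 1×2 = 17; c[3] = 1×5 = 5. Result coefficients: [2, 11, 17, 5] → 2 + 11z + 17z^2 + 5z^3

2 + 11z + 17z^2 + 5z^3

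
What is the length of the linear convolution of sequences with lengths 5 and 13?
Linear/full convolution length: m + n - 1 = 5 + 13 - 1 = 17

17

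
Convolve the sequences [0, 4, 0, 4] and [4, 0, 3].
y[0] = 0×4 = 0; y[1] = 0×0 + 4×4 = 16; y[2] = 0×3 + 4×0 + 0×4 = 0; y[3] = 4×3 + 0×0 + 4×4 = 28; y[4] = 0×3 + 4×0 = 0; y[5] = 4×3 = 12

[0, 16, 0, 28, 0, 12]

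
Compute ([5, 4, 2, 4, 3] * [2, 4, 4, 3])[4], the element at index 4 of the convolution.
Use y[k] = Σ_i a[i]·b[k-i] at k=4. y[4] = 4×3 + 2×4 + 4×4 + 3×2 = 42

42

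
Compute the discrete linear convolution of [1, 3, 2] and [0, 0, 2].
y[0] = 1×0 = 0; y[1] = 1×0 + 3×0 = 0; y[2] = 1×2 + 3×0 + 2×0 = 2; y[3] = 3×2 + 2×0 = 6; y[4] = 2×2 = 4

[0, 0, 2, 6, 4]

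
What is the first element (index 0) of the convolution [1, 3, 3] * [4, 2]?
Use y[k] = Σ_i a[i]·b[k-i] at k=0. y[0] = 1×4 = 4

4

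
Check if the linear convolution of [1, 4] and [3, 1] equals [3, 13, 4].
Recompute linear convolution of [1, 4] and [3, 1]: y[0] = 1×3 = 3; y[1] = 1×1 + 4×3 = 13; y[2] = 4×1 = 4 → [3, 13, 4]. Given [3, 13, 4] matches, so answer: Yes

Yes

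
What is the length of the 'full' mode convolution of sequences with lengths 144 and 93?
Linear/full convolution length: m + n - 1 = 144 + 93 - 1 = 236

236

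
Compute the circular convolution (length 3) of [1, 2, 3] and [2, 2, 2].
Use y[k] = Σ_j f[j]·g[(k-j) mod 3]. y[0] = 1×2 + 2×2 + 3×2 = 12; y[1] = 1×2 + 2×2 + 3×2 = 12; y[2] = 1×2 + 2×2 + 3×2 = 12. Result: [12, 12, 12]

[12, 12, 12]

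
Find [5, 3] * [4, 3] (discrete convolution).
y[0] = 5×4 = 20; y[1] = 5×3 + 3×4 = 27; y[2] = 3×3 = 9

[20, 27, 9]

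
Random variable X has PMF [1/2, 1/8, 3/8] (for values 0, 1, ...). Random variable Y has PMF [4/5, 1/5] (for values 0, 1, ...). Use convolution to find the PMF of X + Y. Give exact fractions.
P(X+Y=k) = Σ_i P(X=i)·P(Y=k-i) — a convolution of [1/2, 1/8, 3/8] and [4/5, 1/5]. P(X+Y=0) = (1/2)×(4/5) = 2/5; P(X+Y=1) = (1/2)×(1/5) + (1/8)×(4/5) = 1/10 + 1/10 = 1/5; P(X+Y=2) = (1/8)×(1/5) + (3/8)×(4/5) = 1/40 + 3/10 = 13/40; P(X+Y=3) = (3/8)×(1/5) = 3/40. PMF: [2/5, 1/5, 13/40, 3/40] (sums to 1 ✓)

[2/5, 1/5, 13/40, 3/40]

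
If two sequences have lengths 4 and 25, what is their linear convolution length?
Linear/full convolution length: m + n - 1 = 4 + 25 - 1 = 28

28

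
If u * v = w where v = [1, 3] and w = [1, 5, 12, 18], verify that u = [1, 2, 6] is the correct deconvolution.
Forward-compute [1, 2, 6] * [1, 3]: w[0] = 1×1 = 1; w[1] = 1×3 + 2×1 = 5; w[2] = 2×3 + 6×1 = 12; w[3] = 6×3 = 18 → [1, 5, 12, 18]. Matches given w = [1, 5, 12, 18], so verified.

Verified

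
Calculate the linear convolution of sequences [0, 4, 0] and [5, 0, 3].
y[0] = 0×5 = 0; y[1] = 0×0 + 4×5 = 20; y[2] = 0×3 + 4×0 + 0×5 = 0; y[3] = 4×3 + 0×0 = 12; y[4] = 0×3 = 0

[0, 20, 0, 12, 0]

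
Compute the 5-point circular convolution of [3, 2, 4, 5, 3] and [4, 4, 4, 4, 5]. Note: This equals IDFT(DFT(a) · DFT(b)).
Either evaluate y[k] = Σ_j a[j]·b[(k-j) mod 5] directly, or use IDFT(DFT(a) · DFT(b)). y[0] = 3×4 + 2×5 + 4×4 + 5×4 + 3×4 = 70; y[1] = 3×4 + 2×4 + 4×5 + 5×4 + 3×4 = 72; y[2] = 3×4 + 2×4 + 4×4 + 5×5 + 3×4 = 73; y[3] = 3×4 + 2×4 + 4×4 + 5×4 + 3×5 = 71; y[4] = 3×5 + 2×4 + 4×4 + 5×4 + 3×4 = 71. Result: [70, 72, 73, 71, 71]

[70, 72, 73, 71, 71]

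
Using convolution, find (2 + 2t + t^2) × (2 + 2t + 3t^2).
Ascending coefficients: a = [2, 2, 1], b = [2, 2, 3]. c[0] = 2×2 = 4; c[1] = 2×2 + 2×2 = 8; c[2] = 2×3 + 2×2 + 1×2 = 12; c[3] = 2×3 + 1×2 = 8; c[4] = 1×3 = 3. Result coefficients: [4, 8, 12, 8, 3] → 4 + 8t + 12t^2 + 8t^3 + 3t^4

4 + 8t + 12t^2 + 8t^3 + 3t^4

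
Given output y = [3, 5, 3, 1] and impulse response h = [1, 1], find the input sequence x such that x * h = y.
Deconvolve y=[3, 5, 3, 1] by h=[1, 1]. Since h[0]=1, solve forward: x[0] = y[0] / 1 = 3; x[1] = (y[1] - 3×1) / 1 = 2; x[2] = (y[2] - 2×1) / 1 = 1. So x = [3, 2, 1]. Check by forward convolution: y[0] = 3×1 = 3; y[1] = 3×1 + 2×1 = 5; y[2] = 2×1 + 1×1 = 3; y[3] = 1×1 = 1

[3, 2, 1]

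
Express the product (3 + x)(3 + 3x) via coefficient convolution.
Ascending coefficients: a = [3, 1], b = [3, 3]. c[0] = 3×3 = 9; c[1] = 3×3 + 1×3 = 12; c[2] = 1×3 = 3. Result coefficients: [9, 12, 3] → 9 + 12x + 3x^2

9 + 12x + 3x^2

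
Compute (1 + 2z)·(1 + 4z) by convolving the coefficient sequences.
Ascending coefficients: a = [1, 2], b = [1, 4]. c[0] = 1×1 = 1; c[1] = 1×4 + 2×1 = 6; c[2] = 2×4 = 8. Result coefficients: [1, 6, 8] → 1 + 6z + 8z^2

1 + 6z + 8z^2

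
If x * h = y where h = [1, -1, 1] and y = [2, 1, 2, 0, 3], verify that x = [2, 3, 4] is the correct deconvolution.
Forward-compute [2, 3, 4] * [1, -1, 1]: y[0] = 2×1 = 2; y[1] = 2×-1 + 3×1 = 1; y[2] = 2×1 + 3×-1 + 4×1 = 3; y[3] = 3×1 + 4×-1 = -1; y[4] = 4×1 = 4 → [2, 1, 3, -1, 4]. Does not match given y = [2, 1, 2, 0, 3].

Not verified. [2, 3, 4] * [1, -1, 1] = [2, 1, 3, -1, 4], which differs from [2, 1, 2, 0, 3] at index 2.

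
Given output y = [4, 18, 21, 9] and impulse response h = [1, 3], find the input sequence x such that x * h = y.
Deconvolve y=[4, 18, 21, 9] by h=[1, 3]. Since h[0]=1, solve forward: x[0] = y[0] / 1 = 4; x[1] = (y[1] - 4×3) / 1 = 6; x[2] = (y[2] - 6×3) / 1 = 3. So x = [4, 6, 3]. Check by forward convolution: y[0] = 4×1 = 4; y[1] = 4×3 + 6×1 = 18; y[2] = 6×3 + 3×1 = 21; y[3] = 3×3 = 9

[4, 6, 3]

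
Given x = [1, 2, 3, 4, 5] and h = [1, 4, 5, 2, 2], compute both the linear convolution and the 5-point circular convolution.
Linear: y_lin[0] = 1×1 = 1; y_lin[1] = 1×4 + 2×1 = 6; y_lin[2] = 1×5 + 2×4 + 3×1 = 16; y_lin[3] = 1×2 + 2×5 + 3×4 + 4×1 = 28; y_lin[4] = 1×2 + 2×2 + 3×5 + 4×4 + 5×1 = 42; y_lin[5] = 2×2 + 3×2 + 4×5 + 5×4 = 50; y_lin[6] = 3×2 + 4×2 + 5×5 = 39; y_lin[7] = 4×2 + 5×2 = 18; y_lin[8] = 5×2 = 10 → [1, 6, 16, 28, 42, 50, 39, 18, 10]. Circular (length 5): y[0] = 1×1 + 2×2 + 3×2 + 4×5 + 5×4 = 51; y[1] = 1×4 + 2×1 + 3×2 + 4×2 + 5×5 = 45; y[2] = 1×5 + 2×4 + 3×1 + 4×2 + 5×2 = 34; y[3] = 1×2 + 2×5 + 3×4 + 4×1 + 5×2 = 38; y[4] = 1×2 + 2×2 + 3×5 + 4×4 + 5×1 = 42 → [51, 45, 34, 38, 42]

Linear: [1, 6, 16, 28, 42, 50, 39, 18, 10], Circular: [51, 45, 34, 38, 42]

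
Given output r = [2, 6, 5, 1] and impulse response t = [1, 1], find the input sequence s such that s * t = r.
Deconvolve r=[2, 6, 5, 1] by t=[1, 1]. Since t[0]=1, solve forward: s[0] = r[0] / 1 = 2; s[1] = (r[1] - 2×1) / 1 = 4; s[2] = (r[2] - 4×1) / 1 = 1. So s = [2, 4, 1]. Check by forward convolution: r[0] = 2×1 = 2; r[1] = 2×1 + 4×1 = 6; r[2] = 4×1 + 1×1 = 5; r[3] = 1×1 = 1

[2, 4, 1]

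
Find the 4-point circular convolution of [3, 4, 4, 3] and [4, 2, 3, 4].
Use y[k] = Σ_j u[j]·v[(k-j) mod 4]. y[0] = 3×4 + 4×4 + 4×3 + 3×2 = 46; y[1] = 3×2 + 4×4 + 4×4 + 3×3 = 47; y[2] = 3×3 + 4×2 + 4×4 + 3×4 = 45; y[3] = 3×4 + 4×3 + 4×2 + 3×4 = 44. Result: [46, 47, 45, 44]

[46, 47, 45, 44]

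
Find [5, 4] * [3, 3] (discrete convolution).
y[0] = 5×3 = 15; y[1] = 5×3 + 4×3 = 27; y[2] = 4×3 = 12

[15, 27, 12]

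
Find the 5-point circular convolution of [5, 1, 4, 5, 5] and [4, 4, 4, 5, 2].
Use y[k] = Σ_j f[j]·g[(k-j) mod 5]. y[0] = 5×4 + 1×2 + 4×5 + 5×4 + 5×4 = 82; y[1] = 5×4 + 1×4 + 4×2 + 5×5 + 5×4 = 77; y[2] = 5×4 + 1×4 + 4×4 + 5×2 + 5×5 = 75; y[3] = 5×5 + 1×4 + 4×4 + 5×4 + 5×2 = 75; y[4] = 5×2 + 1×5 + 4×4 + 5×4 + 5×4 = 71. Result: [82, 77, 75, 75, 71]

[82, 77, 75, 75, 71]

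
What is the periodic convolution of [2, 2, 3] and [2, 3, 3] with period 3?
Use y[k] = Σ_j s[j]·t[(k-j) mod 3]. y[0] = 2×2 + 2×3 + 3×3 = 19; y[1] = 2×3 + 2×2 + 3×3 = 19; y[2] = 2×3 + 2×3 + 3×2 = 18. Result: [19, 19, 18]

[19, 19, 18]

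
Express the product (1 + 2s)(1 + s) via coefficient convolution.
Ascending coefficients: a = [1, 2], b = [1, 1]. c[0] = 1×1 = 1; c[1] = 1×1 + 2×1 = 3; c[2] = 2×1 = 2. Result coefficients: [1, 3, 2] → 1 + 3s + 2s^2

1 + 3s + 2s^2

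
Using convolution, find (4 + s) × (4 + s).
Ascending coefficients: a = [4, 1], b = [4, 1]. c[0] = 4×4 = 16; c[1] = 4×1 + 1×4 = 8; c[2] = 1×1 = 1. Result coefficients: [16, 8, 1] → 16 + 8s + s^2

16 + 8s + s^2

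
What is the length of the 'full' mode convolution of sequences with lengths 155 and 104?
Linear/full convolution length: m + n - 1 = 155 + 104 - 1 = 258

258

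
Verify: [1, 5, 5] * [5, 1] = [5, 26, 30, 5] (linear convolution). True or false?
Recompute linear convolution of [1, 5, 5] and [5, 1]: y[0] = 1×5 = 5; y[1] = 1×1 + 5×5 = 26; y[2] = 5×1 + 5×5 = 30; y[3] = 5×1 = 5 → [5, 26, 30, 5]. Given [5, 26, 30, 5] matches, so answer: Yes

Yes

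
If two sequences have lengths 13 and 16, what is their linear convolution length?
Linear/full convolution length: m + n - 1 = 13 + 16 - 1 = 28

28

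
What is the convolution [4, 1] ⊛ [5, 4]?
y[0] = 4×5 = 20; y[1] = 4×4 + 1×5 = 21; y[2] = 1×4 = 4

[20, 21, 4]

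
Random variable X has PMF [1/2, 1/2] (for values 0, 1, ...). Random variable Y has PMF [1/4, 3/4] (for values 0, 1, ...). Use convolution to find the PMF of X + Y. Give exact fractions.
P(X+Y=k) = Σ_i P(X=i)·P(Y=k-i) — a convolution of [1/2, 1/2] and [1/4, 3/4]. P(X+Y=0) = (1/2)×(1/4) = 1/8; P(X+Y=1) = (1/2)×(3/4) + (1/2)×(1/4) = 3/8 + 1/8 = 1/2; P(X+Y=2) = (1/2)×(3/4) = 3/8. PMF: [1/8, 1/2, 3/8] (sums to 1 ✓)

[1/8, 1/2, 3/8]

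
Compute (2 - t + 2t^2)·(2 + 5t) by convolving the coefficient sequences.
Ascending coefficients: a = [2, -1, 2], b = [2, 5]. c[0] = 2×2 = 4; c[1] = 2×5 + -1×2 = 8; c[2] = -1×5 + 2×2 = -1; c[3] = 2×5 = 10. Result coefficients: [4, 8, -1, 10] → 4 + 8t - t^2 + 10t^3

4 + 8t - t^2 + 10t^3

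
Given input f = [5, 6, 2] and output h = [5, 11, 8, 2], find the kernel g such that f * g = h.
Output length 4 = len(f) + len(g) - 1 ⇒ len(g) = 2. Solve g forward using g[k] = (h[k] - Σ_{i≥1} f[i]·g[k-i]) / f[0]: g[0] = h[0] / f[0] = 5 / 5 = 1; g[1] = (h[1] - 6×1) / f[0] = (11 - 6×1) / 5 = 1. So g = [1, 1]. Forward-check [5, 6, 2] * [1, 1]: h[0] = 5×1 = 5; h[1] = 5×1 + 6×1 = 11; h[2] = 6×1 + 2×1 = 8; h[3] = 2×1 = 2 → [5, 11, 8, 2] ✓

[1, 1]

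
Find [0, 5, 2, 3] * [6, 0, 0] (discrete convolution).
y[0] = 0×6 = 0; y[1] = 0×0 + 5×6 = 30; y[2] = 0×0 + 5×0 + 2×6 = 12; y[3] = 5×0 + 2×0 + 3×6 = 18; y[4] = 2×0 + 3×0 = 0; y[5] = 3×0 = 0

[0, 30, 12, 18, 0, 0]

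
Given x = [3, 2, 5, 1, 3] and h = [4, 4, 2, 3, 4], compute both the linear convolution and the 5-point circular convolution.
Linear: y_lin[0] = 3×4 = 12; y_lin[1] = 3×4 + 2×4 = 20; y_lin[2] = 3×2 + 2×4 + 5×4 = 34; y_lin[3] = 3×3 + 2×2 + 5×4 + 1×4 = 37; y_lin[4] = 3×4 + 2×3 + 5×2 + 1×4 + 3×4 = 44; y_lin[5] = 2×4 + 5×3 + 1×2 + 3×4 = 37; y_lin[6] = 5×4 + 1×3 + 3×2 = 29; y_lin[7] = 1×4 + 3×3 = 13; y_lin[8] = 3×4 = 12 → [12, 20, 34, 37, 44, 37, 29, 13, 12]. Circular (length 5): y[0] = 3×4 + 2×4 + 5×3 + 1×2 + 3×4 = 49; y[1] = 3×4 + 2×4 + 5×4 + 1×3 + 3×2 = 49; y[2] = 3×2 + 2×4 + 5×4 + 1×4 + 3×3 = 47; y[3] = 3×3 + 2×2 + 5×4 + 1×4 + 3×4 = 49; y[4] = 3×4 + 2×3 + 5×2 + 1×4 + 3×4 = 44 → [49, 49, 47, 49, 44]

Linear: [12, 20, 34, 37, 44, 37, 29, 13, 12], Circular: [49, 49, 47, 49, 44]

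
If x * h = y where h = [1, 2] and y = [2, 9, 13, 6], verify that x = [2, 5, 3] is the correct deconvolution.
Forward-compute [2, 5, 3] * [1, 2]: y[0] = 2×1 = 2; y[1] = 2×2 + 5×1 = 9; y[2] = 5×2 + 3×1 = 13; y[3] = 3×2 = 6 → [2, 9, 13, 6]. Matches given y = [2, 9, 13, 6], so verified.

Verified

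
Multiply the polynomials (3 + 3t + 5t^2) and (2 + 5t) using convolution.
Ascending coefficients: a = [3, 3, 5], b = [2, 5]. c[0] = 3×2 = 6; c[1] = 3×5 + 3×2 = 21; c[2] = 3×5 + 5×2 = 25; c[3] = 5×5 = 25. Result coefficients: [6, 21, 25, 25] → 6 + 21t + 25t^2 + 25t^3

6 + 21t + 25t^2 + 25t^3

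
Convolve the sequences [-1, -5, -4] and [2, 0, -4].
y[0] = -1×2 = -2; y[1] = -1×0 + -5×2 = -10; y[2] = -1×-4 + -5×0 + -4×2 = -4; y[3] = -5×-4 + -4×0 = 20; y[4] = -4×-4 = 16

[-2, -10, -4, 20, 16]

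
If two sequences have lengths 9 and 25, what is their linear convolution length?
Linear/full convolution length: m + n - 1 = 9 + 25 - 1 = 33

33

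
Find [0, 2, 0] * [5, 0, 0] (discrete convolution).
y[0] = 0×5 = 0; y[1] = 0×0 + 2×5 = 10; y[2] = 0×0 + 2×0 + 0×5 = 0; y[3] = 2×0 + 0×0 = 0; y[4] = 0×0 = 0

[0, 10, 0, 0, 0]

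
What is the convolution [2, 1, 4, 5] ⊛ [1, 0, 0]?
y[0] = 2×1 = 2; y[1] = 2×0 + 1×1 = 1; y[2] = 2×0 + 1×0 + 4×1 = 4; y[3] = 1×0 + 4×0 + 5×1 = 5; y[4] = 4×0 + 5×0 = 0; y[5] = 5×0 = 0

[2, 1, 4, 5, 0, 0]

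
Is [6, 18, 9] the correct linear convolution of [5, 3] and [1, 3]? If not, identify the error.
Recompute linear convolution of [5, 3] and [1, 3]: y[0] = 5×1 = 5; y[1] = 5×3 + 3×1 = 18; y[2] = 3×3 = 9 → [5, 18, 9]. Compare to given [6, 18, 9]: they differ at index 0: given 6, correct 5, so answer: No

No. Error at index 0: given 6, correct 5.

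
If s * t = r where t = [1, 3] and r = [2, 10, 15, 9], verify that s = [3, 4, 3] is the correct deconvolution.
Forward-compute [3, 4, 3] * [1, 3]: r[0] = 3×1 = 3; r[1] = 3×3 + 4×1 = 13; r[2] = 4×3 + 3×1 = 15; r[3] = 3×3 = 9 → [3, 13, 15, 9]. Does not match given r = [2, 10, 15, 9].

Not verified. [3, 4, 3] * [1, 3] = [3, 13, 15, 9], which differs from [2, 10, 15, 9] at index 0.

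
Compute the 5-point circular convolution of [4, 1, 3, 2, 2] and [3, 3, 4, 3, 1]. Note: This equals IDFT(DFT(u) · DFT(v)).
Either evaluate y[k] = Σ_j u[j]·v[(k-j) mod 5] directly, or use IDFT(DFT(u) · DFT(v)). y[0] = 4×3 + 1×1 + 3×3 + 2×4 + 2×3 = 36; y[1] = 4×3 + 1×3 + 3×1 + 2×3 + 2×4 = 32; y[2] = 4×4 + 1×3 + 3×3 + 2×1 + 2×3 = 36; y[3] = 4×3 + 1×4 + 3×3 + 2×3 + 2×1 = 33; y[4] = 4×1 + 1×3 + 3×4 + 2×3 + 2×3 = 31. Result: [36, 32, 36, 33, 31]

[36, 32, 36, 33, 31]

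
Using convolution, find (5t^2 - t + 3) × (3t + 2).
Ascending coefficients: a = [3, -1, 5], b = [2, 3]. c[0] = 3×2 = 6; c[1] = 3×3 + -1×2 = 7; c[2] = -1×3 + 5×2 = 7; c[3] = 5×3 = 15. Result coefficients: [6, 7, 7, 15] → 15t^3 + 7t^2 + 7t + 6

15t^3 + 7t^2 + 7t + 6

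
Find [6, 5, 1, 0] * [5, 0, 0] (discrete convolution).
y[0] = 6×5 = 30; y[1] = 6×0 + 5×5 = 25; y[2] = 6×0 + 5×0 + 1×5 = 5; y[3] = 5×0 + 1×0 + 0×5 = 0; y[4] = 1×0 + 0×0 = 0; y[5] = 0×0 = 0

[30, 25, 5, 0, 0, 0]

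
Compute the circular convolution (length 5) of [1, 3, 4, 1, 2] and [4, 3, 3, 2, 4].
Use y[k] = Σ_j a[j]·b[(k-j) mod 5]. y[0] = 1×4 + 3×4 + 4×2 + 1×3 + 2×3 = 33; y[1] = 1×3 + 3×4 + 4×4 + 1×2 + 2×3 = 39; y[2] = 1×3 + 3×3 + 4×4 + 1×4 + 2×2 = 36; y[3] = 1×2 + 3×3 + 4×3 + 1×4 + 2×4 = 35; y[4] = 1×4 + 3×2 + 4×3 + 1×3 + 2×4 = 33. Result: [33, 39, 36, 35, 33]

[33, 39, 36, 35, 33]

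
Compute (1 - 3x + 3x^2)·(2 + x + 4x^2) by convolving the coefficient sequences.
Ascending coefficients: a = [1, -3, 3], b = [2, 1, 4]. c[0] = 1×2 = 2; c[1] = 1×1 + -3×2 = -5; c[2] = 1×4 + -3×1 + 3×2 = 7; c[3] = -3×4 + 3×1 = -9; c[4] = 3×4 = 12. Result coefficients: [2, -5, 7, -9, 12] → 2 - 5x + 7x^2 - 9x^3 + 12x^4

2 - 5x + 7x^2 - 9x^3 + 12x^4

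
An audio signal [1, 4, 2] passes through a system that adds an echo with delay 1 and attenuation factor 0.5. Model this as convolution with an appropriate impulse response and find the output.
Direct-path + delayed-attenuated-path model → impulse response h = [1, 0.5] (1 at lag 0, 0.5 at lag 1). Output y[n] = x[n] + 0.5·x[n - 1] (with x[n] = 0 outside 0..2): y[0] = 1 + 0.5×0 = 1; y[1] = 4 + 0.5×1 = 4.5; y[2] = 2 + 0.5×4 = 4.0; y[3] = 0 + 0.5×2 = 1.0. So y = [1, 4.5, 4.0, 1.0]

[1, 4.5, 4.0, 1.0]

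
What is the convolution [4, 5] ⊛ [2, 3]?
y[0] = 4×2 = 8; y[1] = 4×3 + 5×2 = 22; y[2] = 5×3 = 15

[8, 22, 15]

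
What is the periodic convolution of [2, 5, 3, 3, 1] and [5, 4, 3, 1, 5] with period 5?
Use y[k] = Σ_j f[j]·g[(k-j) mod 5]. y[0] = 2×5 + 5×5 + 3×1 + 3×3 + 1×4 = 51; y[1] = 2×4 + 5×5 + 3×5 + 3×1 + 1×3 = 54; y[2] = 2×3 + 5×4 + 3×5 + 3×5 + 1×1 = 57; y[3] = 2×1 + 5×3 + 3×4 + 3×5 + 1×5 = 49; y[4] = 2×5 + 5×1 + 3×3 + 3×4 + 1×5 = 41. Result: [51, 54, 57, 49, 41]

[51, 54, 57, 49, 41]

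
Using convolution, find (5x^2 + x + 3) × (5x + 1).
Ascending coefficients: a = [3, 1, 5], b = [1, 5]. c[0] = 3×1 = 3; c[1] = 3×5 + 1×1 = 16; c[2] = 1×5 + 5×1 = 10; c[3] = 5×5 = 25. Result coefficients: [3, 16, 10, 25] → 25x^3 + 10x^2 + 16x + 3

25x^3 + 10x^2 + 16x + 3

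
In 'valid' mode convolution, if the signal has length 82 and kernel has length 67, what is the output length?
'Valid' mode counts only positions where the kernel fully overlaps the signal: m - n + 1 = 82 - 67 + 1 = 16

16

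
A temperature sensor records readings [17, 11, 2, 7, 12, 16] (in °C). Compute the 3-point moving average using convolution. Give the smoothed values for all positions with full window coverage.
3-point moving average kernel = [1, 1, 1]. Apply in 'valid' mode (full window coverage): avg[0] = (17 + 11 + 2) / 3 = 10.0; avg[1] = (11 + 2 + 7) / 3 = 6.67; avg[2] = (2 + 7 + 12) / 3 = 7.0; avg[3] = (7 + 12 + 16) / 3 = 11.67. Smoothed values: [10.0, 6.67, 7.0, 11.67]

[10.0, 6.67, 7.0, 11.67]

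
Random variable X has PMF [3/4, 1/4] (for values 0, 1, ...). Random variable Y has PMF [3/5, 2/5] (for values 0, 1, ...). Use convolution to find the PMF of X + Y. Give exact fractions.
P(X+Y=k) = Σ_i P(X=i)·P(Y=k-i) — a convolution of [3/4, 1/4] and [3/5, 2/5]. P(X+Y=0) = (3/4)×(3/5) = 9/20; P(X+Y=1) = (3/4)×(2/5) + (1/4)×(3/5) = 3/10 + 3/20 = 9/20; P(X+Y=2) = (1/4)×(2/5) = 1/10. PMF: [9/20, 9/20, 1/10] (sums to 1 ✓)

[9/20, 9/20, 1/10]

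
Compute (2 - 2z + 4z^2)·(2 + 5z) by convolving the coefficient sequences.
Ascending coefficients: a = [2, -2, 4], b = [2, 5]. c[0] = 2×2 = 4; c[1] = 2×5 + -2×2 = 6; c[2] = -2×5 + 4×2 = -2; c[3] = 4×5 = 20. Result coefficients: [4, 6, -2, 20] → 4 + 6z - 2z^2 + 20z^3

4 + 6z - 2z^2 + 20z^3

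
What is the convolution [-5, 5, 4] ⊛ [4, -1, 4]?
y[0] = -5×4 = -20; y[1] = -5×-1 + 5×4 = 25; y[2] = -5×4 + 5×-1 + 4×4 = -9; y[3] = 5×4 + 4×-1 = 16; y[4] = 4×4 = 16

[-20, 25, -9, 16, 16]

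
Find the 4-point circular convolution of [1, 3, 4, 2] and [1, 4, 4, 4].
Use y[k] = Σ_j a[j]·b[(k-j) mod 4]. y[0] = 1×1 + 3×4 + 4×4 + 2×4 = 37; y[1] = 1×4 + 3×1 + 4×4 + 2×4 = 31; y[2] = 1×4 + 3×4 + 4×1 + 2×4 = 28; y[3] = 1×4 + 3×4 + 4×4 + 2×1 = 34. Result: [37, 31, 28, 34]

[37, 31, 28, 34]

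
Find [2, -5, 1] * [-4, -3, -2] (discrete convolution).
y[0] = 2×-4 = -8; y[1] = 2×-3 + -5×-4 = 14; y[2] = 2×-2 + -5×-3 + 1×-4 = 7; y[3] = -5×-2 + 1×-3 = 7; y[4] = 1×-2 = -2

[-8, 14, 7, 7, -2]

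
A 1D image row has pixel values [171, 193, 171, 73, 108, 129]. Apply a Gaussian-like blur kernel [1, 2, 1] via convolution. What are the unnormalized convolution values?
Convolve image row [171, 193, 171, 73, 108, 129] with kernel [1, 2, 1]: y[0] = 171×1 = 171; y[1] = 171×2 + 193×1 = 535; y[2] = 171×1 + 193×2 + 171×1 = 728; y[3] = 193×1 + 171×2 + 73×1 = 608; y[4] = 171×1 + 73×2 + 108×1 = 425; y[5] = 73×1 + 108×2 + 129×1 = 418; y[6] = 108×1 + 129×2 = 366; y[7] = 129×1 = 129 → [171, 535, 728, 608, 425, 418, 366, 129]. Normalization factor = sum(kernel) = 4.

[171, 535, 728, 608, 425, 418, 366, 129]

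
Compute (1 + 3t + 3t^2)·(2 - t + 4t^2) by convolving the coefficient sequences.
Ascending coefficients: a = [1, 3, 3], b = [2, -1, 4]. c[0] = 1×2 = 2; c[1] = 1×-1 + 3×2 = 5; c[2] = 1×4 + 3×-1 + 3×2 = 7; c[3] = 3×4 + 3×-1 = 9; c[4] = 3×4 = 12. Result coefficients: [2, 5, 7, 9, 12] → 2 + 5t + 7t^2 + 9t^3 + 12t^4

2 + 5t + 7t^2 + 9t^3 + 12t^4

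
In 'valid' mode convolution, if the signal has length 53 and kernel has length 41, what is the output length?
'Valid' mode counts only positions where the kernel fully overlaps the signal: m - n + 1 = 53 - 41 + 1 = 13

13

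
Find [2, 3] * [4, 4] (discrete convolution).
y[0] = 2×4 = 8; y[1] = 2×4 + 3×4 = 20; y[2] = 3×4 = 12

[8, 20, 12]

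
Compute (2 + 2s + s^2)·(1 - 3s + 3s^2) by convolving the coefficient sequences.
Ascending coefficients: a = [2, 2, 1], b = [1, -3, 3]. c[0] = 2×1 = 2; c[1] = 2×-3 + 2×1 = -4; c[2] = 2×3 + 2×-3 + 1×1 = 1; c[3] = 2×3 + 1×-3 = 3; c[4] = 1×3 = 3. Result coefficients: [2, -4, 1, 3, 3] → 2 - 4s + s^2 + 3s^3 + 3s^4

2 - 4s + s^2 + 3s^3 + 3s^4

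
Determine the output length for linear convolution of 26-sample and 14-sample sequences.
Linear/full convolution length: m + n - 1 = 26 + 14 - 1 = 39

39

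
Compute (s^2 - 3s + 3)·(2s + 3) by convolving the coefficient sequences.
Ascending coefficients: a = [3, -3, 1], b = [3, 2]. c[0] = 3×3 = 9; c[1] = 3×2 + -3×3 = -3; c[2] = -3×2 + 1×3 = -3; c[3] = 1×2 = 2. Result coefficients: [9, -3, -3, 2] → 2s^3 - 3s^2 - 3s + 9

2s^3 - 3s^2 - 3s + 9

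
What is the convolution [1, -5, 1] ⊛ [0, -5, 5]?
y[0] = 1×0 = 0; y[1] = 1×-5 + -5×0 = -5; y[2] = 1×5 + -5×-5 + 1×0 = 30; y[3] = -5×5 + 1×-5 = -30; y[4] = 1×5 = 5

[0, -5, 30, -30, 5]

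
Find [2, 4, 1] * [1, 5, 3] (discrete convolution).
y[0] = 2×1 = 2; y[1] = 2×5 + 4×1 = 14; y[2] = 2×3 + 4×5 + 1×1 = 27; y[3] = 4×3 + 1×5 = 17; y[4] = 1×3 = 3

[2, 14, 27, 17, 3]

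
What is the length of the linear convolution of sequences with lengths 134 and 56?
Linear/full convolution length: m + n - 1 = 134 + 56 - 1 = 189

189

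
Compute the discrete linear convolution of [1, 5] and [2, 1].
y[0] = 1×2 = 2; y[1] = 1×1 + 5×2 = 11; y[2] = 5×1 = 5

[2, 11, 5]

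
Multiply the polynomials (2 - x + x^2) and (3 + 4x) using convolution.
Ascending coefficients: a = [2, -1, 1], b = [3, 4]. c[0] = 2×3 = 6; c[1] = 2×4 + -1×3 = 5; c[2] = -1×4 + 1×3 = -1; c[3] = 1×4 = 4. Result coefficients: [6, 5, -1, 4] → 6 + 5x - x^2 + 4x^3

6 + 5x - x^2 + 4x^3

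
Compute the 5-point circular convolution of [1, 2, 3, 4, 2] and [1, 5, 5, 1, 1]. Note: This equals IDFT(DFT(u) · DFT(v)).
Either evaluate y[k] = Σ_j u[j]·v[(k-j) mod 5] directly, or use IDFT(DFT(u) · DFT(v)). y[0] = 1×1 + 2×1 + 3×1 + 4×5 + 2×5 = 36; y[1] = 1×5 + 2×1 + 3×1 + 4×1 + 2×5 = 24; y[2] = 1×5 + 2×5 + 3×1 + 4×1 + 2×1 = 24; y[3] = 1×1 + 2×5 + 3×5 + 4×1 + 2×1 = 32; y[4] = 1×1 + 2×1 + 3×5 + 4×5 + 2×1 = 40. Result: [36, 24, 24, 32, 40]

[36, 24, 24, 32, 40]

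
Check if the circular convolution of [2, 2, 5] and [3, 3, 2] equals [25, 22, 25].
Recompute circular convolution of [2, 2, 5] and [3, 3, 2]: y[0] = 2×3 + 2×2 + 5×3 = 25; y[1] = 2×3 + 2×3 + 5×2 = 22; y[2] = 2×2 + 2×3 + 5×3 = 25 → [25, 22, 25]. Given [25, 22, 25] matches, so answer: Yes

Yes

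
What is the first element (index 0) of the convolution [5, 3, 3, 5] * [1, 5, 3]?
Use y[k] = Σ_i a[i]·b[k-i] at k=0. y[0] = 5×1 = 5

5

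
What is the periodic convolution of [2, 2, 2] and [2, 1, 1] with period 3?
Use y[k] = Σ_j f[j]·g[(k-j) mod 3]. y[0] = 2×2 + 2×1 + 2×1 = 8; y[1] = 2×1 + 2×2 + 2×1 = 8; y[2] = 2×1 + 2×1 + 2×2 = 8. Result: [8, 8, 8]

[8, 8, 8]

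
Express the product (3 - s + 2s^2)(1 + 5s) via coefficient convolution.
Ascending coefficients: a = [3, -1, 2], b = [1, 5]. c[0] = 3×1 = 3; c[1] = 3×5 + -1×1 = 14; c[2] = -1×5 + 2×1 = -3; c[3] = 2×5 = 10. Result coefficients: [3, 14, -3, 10] → 3 + 14s - 3s^2 + 10s^3

3 + 14s - 3s^2 + 10s^3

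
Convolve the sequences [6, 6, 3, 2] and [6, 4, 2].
y[0] = 6×6 = 36; y[1] = 6×4 + 6×6 = 60; y[2] = 6×2 + 6×4 + 3×6 = 54; y[3] = 6×2 + 3×4 + 2×6 = 36; y[4] = 3×2 + 2×4 = 14; y[5] = 2×2 = 4

[36, 60, 54, 36, 14, 4]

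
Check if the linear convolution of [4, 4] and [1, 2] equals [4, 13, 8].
Recompute linear convolution of [4, 4] and [1, 2]: y[0] = 4×1 = 4; y[1] = 4×2 + 4×1 = 12; y[2] = 4×2 = 8 → [4, 12, 8]. Compare to given [4, 13, 8]: they differ at index 1: given 13, correct 12, so answer: No

No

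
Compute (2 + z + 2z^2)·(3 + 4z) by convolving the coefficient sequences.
Ascending coefficients: a = [2, 1, 2], b = [3, 4]. c[0] = 2×3 = 6; c[1] = 2×4 + 1×3 = 11; c[2] = 1×4 + 2×3 = 10; c[3] = 2×4 = 8. Result coefficients: [6, 11, 10, 8] → 6 + 11z + 10z^2 + 8z^3

6 + 11z + 10z^2 + 8z^3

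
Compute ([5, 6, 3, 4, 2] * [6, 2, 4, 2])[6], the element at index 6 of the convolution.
Use y[k] = Σ_i a[i]·b[k-i] at k=6. y[6] = 4×2 + 2×4 = 16

16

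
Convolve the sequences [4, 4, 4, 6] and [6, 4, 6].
y[0] = 4×6 = 24; y[1] = 4×4 + 4×6 = 40; y[2] = 4×6 + 4×4 + 4×6 = 64; y[3] = 4×6 + 4×4 + 6×6 = 76; y[4] = 4×6 + 6×4 = 48; y[5] = 6×6 = 36

[24, 40, 64, 76, 48, 36]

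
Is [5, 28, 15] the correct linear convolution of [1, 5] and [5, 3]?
Recompute linear convolution of [1, 5] and [5, 3]: y[0] = 1×5 = 5; y[1] = 1×3 + 5×5 = 28; y[2] = 5×3 = 15 → [5, 28, 15]. Given [5, 28, 15] matches, so answer: Yes

Yes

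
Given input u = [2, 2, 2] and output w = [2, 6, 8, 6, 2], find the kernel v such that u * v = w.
Output length 5 = len(u) + len(v) - 1 ⇒ len(v) = 3. Solve v forward using v[k] = (w[k] - Σ_{i≥1} u[i]·v[k-i]) / u[0]: v[0] = w[0] / u[0] = 2 / 2 = 1; v[1] = (w[1] - 2×1) / u[0] = (6 - 2×1) / 2 = 2; v[2] = (w[2] - 2×2 - 2×1) / u[0] = (8 - 2×2 - 2×1) / 2 = 1. So v = [1, 2, 1]. Forward-check [2, 2, 2] * [1, 2, 1]: w[0] = 2×1 = 2; w[1] = 2×2 + 2×1 = 6; w[2] = 2×1 + 2×2 + 2×1 = 8; w[3] = 2×1 + 2×2 = 6; w[4] = 2×1 = 2 → [2, 6, 8, 6, 2] ✓

[1, 2, 1]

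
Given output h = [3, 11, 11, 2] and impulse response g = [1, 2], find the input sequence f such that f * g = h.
Deconvolve h=[3, 11, 11, 2] by g=[1, 2]. Since g[0]=1, solve forward: f[0] = h[0] / 1 = 3; f[1] = (h[1] - 3×2) / 1 = 5; f[2] = (h[2] - 5×2) / 1 = 1. So f = [3, 5, 1]. Check by forward convolution: h[0] = 3×1 = 3; h[1] = 3×2 + 5×1 = 11; h[2] = 5×2 + 1×1 = 11; h[3] = 1×2 = 2

[3, 5, 1]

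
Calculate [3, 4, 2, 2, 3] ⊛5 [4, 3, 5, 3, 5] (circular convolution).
Use y[k] = Σ_j s[j]·t[(k-j) mod 5]. y[0] = 3×4 + 4×5 + 2×3 + 2×5 + 3×3 = 57; y[1] = 3×3 + 4×4 + 2×5 + 2×3 + 3×5 = 56; y[2] = 3×5 + 4×3 + 2×4 + 2×5 + 3×3 = 54; y[3] = 3×3 + 4×5 + 2×3 + 2×4 + 3×5 = 58; y[4] = 3×5 + 4×3 + 2×5 + 2×3 + 3×4 = 55. Result: [57, 56, 54, 58, 55]

[57, 56, 54, 58, 55]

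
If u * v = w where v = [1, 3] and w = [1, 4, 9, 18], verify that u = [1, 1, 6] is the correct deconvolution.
Forward-compute [1, 1, 6] * [1, 3]: w[0] = 1×1 = 1; w[1] = 1×3 + 1×1 = 4; w[2] = 1×3 + 6×1 = 9; w[3] = 6×3 = 18 → [1, 4, 9, 18]. Matches given w = [1, 4, 9, 18], so verified.

Verified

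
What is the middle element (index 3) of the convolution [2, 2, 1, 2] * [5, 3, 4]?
Use y[k] = Σ_i a[i]·b[k-i] at k=3. y[3] = 2×4 + 1×3 + 2×5 = 21

21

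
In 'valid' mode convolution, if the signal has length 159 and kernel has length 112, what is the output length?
'Valid' mode counts only positions where the kernel fully overlaps the signal: m - n + 1 = 159 - 112 + 1 = 48

48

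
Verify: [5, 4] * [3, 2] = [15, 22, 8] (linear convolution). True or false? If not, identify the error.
Recompute linear convolution of [5, 4] and [3, 2]: y[0] = 5×3 = 15; y[1] = 5×2 + 4×3 = 22; y[2] = 4×2 = 8 → [15, 22, 8]. Given [15, 22, 8] matches, so answer: Yes

Yes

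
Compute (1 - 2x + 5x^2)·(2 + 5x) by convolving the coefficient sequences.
Ascending coefficients: a = [1, -2, 5], b = [2, 5]. c[0] = 1×2 = 2; c[1] = 1×5 + -2×2 = 1; c[2] = -2×5 + 5×2 = 0; c[3] = 5×5 = 25. Result coefficients: [2, 1, 0, 25] → 2 + x + 25x^3

2 + x + 25x^3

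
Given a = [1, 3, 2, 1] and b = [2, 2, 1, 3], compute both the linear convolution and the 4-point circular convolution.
Linear: y_lin[0] = 1×2 = 2; y_lin[1] = 1×2 + 3×2 = 8; y_lin[2] = 1×1 + 3×2 + 2×2 = 11; y_lin[3] = 1×3 + 3×1 + 2×2 + 1×2 = 12; y_lin[4] = 3×3 + 2×1 + 1×2 = 13; y_lin[5] = 2×3 + 1×1 = 7; y_lin[6] = 1×3 = 3 → [2, 8, 11, 12, 13, 7, 3]. Circular (length 4): y[0] = 1×2 + 3×3 + 2×1 + 1×2 = 15; y[1] = 1×2 + 3×2 + 2×3 + 1×1 = 15; y[2] = 1×1 + 3×2 + 2×2 + 1×3 = 14; y[3] = 1×3 + 3×1 + 2×2 + 1×2 = 12 → [15, 15, 14, 12]

Linear: [2, 8, 11, 12, 13, 7, 3], Circular: [15, 15, 14, 12]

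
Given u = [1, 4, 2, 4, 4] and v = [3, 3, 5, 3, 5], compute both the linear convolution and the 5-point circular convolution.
Linear: y_lin[0] = 1×3 = 3; y_lin[1] = 1×3 + 4×3 = 15; y_lin[2] = 1×5 + 4×3 + 2×3 = 23; y_lin[3] = 1×3 + 4×5 + 2×3 + 4×3 = 41; y_lin[4] = 1×5 + 4×3 + 2×5 + 4×3 + 4×3 = 51; y_lin[5] = 4×5 + 2×3 + 4×5 + 4×3 = 58; y_lin[6] = 2×5 + 4×3 + 4×5 = 42; y_lin[7] = 4×5 + 4×3 = 32; y_lin[8] = 4×5 = 20 → [3, 15, 23, 41, 51, 58, 42, 32, 20]. Circular (length 5): y[0] = 1×3 + 4×5 + 2×3 + 4×5 + 4×3 = 61; y[1] = 1×3 + 4×3 + 2×5 + 4×3 + 4×5 = 57; y[2] = 1×5 + 4×3 + 2×3 + 4×5 + 4×3 = 55; y[3] = 1×3 + 4×5 + 2×3 + 4×3 + 4×5 = 61; y[4] = 1×5 + 4×3 + 2×5 + 4×3 + 4×3 = 51 → [61, 57, 55, 61, 51]

Linear: [3, 15, 23, 41, 51, 58, 42, 32, 20], Circular: [61, 57, 55, 61, 51]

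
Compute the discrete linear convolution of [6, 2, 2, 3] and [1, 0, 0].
y[0] = 6×1 = 6; y[1] = 6×0 + 2×1 = 2; y[2] = 6×0 + 2×0 + 2×1 = 2; y[3] = 2×0 + 2×0 + 3×1 = 3; y[4] = 2×0 + 3×0 = 0; y[5] = 3×0 = 0

[6, 2, 2, 3, 0, 0]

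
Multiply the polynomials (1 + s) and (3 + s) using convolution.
Ascending coefficients: a = [1, 1], b = [3, 1]. c[0] = 1×3 = 3; c[1] = 1×1 + 1×3 = 4; c[2] = 1×1 = 1. Result coefficients: [3, 4, 1] → 3 + 4s + s^2

3 + 4s + s^2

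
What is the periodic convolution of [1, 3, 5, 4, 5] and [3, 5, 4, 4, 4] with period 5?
Use y[k] = Σ_j x[j]·h[(k-j) mod 5]. y[0] = 1×3 + 3×4 + 5×4 + 4×4 + 5×5 = 76; y[1] = 1×5 + 3×3 + 5×4 + 4×4 + 5×4 = 70; y[2] = 1×4 + 3×5 + 5×3 + 4×4 + 5×4 = 70; y[3] = 1×4 + 3×4 + 5×5 + 4×3 + 5×4 = 73; y[4] = 1×4 + 3×4 + 5×4 + 4×5 + 5×3 = 71. Result: [76, 70, 70, 73, 71]

[76, 70, 70, 73, 71]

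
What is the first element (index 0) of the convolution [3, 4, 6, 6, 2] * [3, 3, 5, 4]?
Use y[k] = Σ_i a[i]·b[k-i] at k=0. y[0] = 3×3 = 9

9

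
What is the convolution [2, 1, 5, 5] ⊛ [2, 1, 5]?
y[0] = 2×2 = 4; y[1] = 2×1 + 1×2 = 4; y[2] = 2×5 + 1×1 + 5×2 = 21; y[3] = 1×5 + 5×1 + 5×2 = 20; y[4] = 5×5 + 5×1 = 30; y[5] = 5×5 = 25

[4, 4, 21, 20, 30, 25]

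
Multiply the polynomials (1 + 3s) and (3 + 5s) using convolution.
Ascending coefficients: a = [1, 3], b = [3, 5]. c[0] = 1×3 = 3; c[1] = 1×5 + 3×3 = 14; c[2] = 3×5 = 15. Result coefficients: [3, 14, 15] → 3 + 14s + 15s^2

3 + 14s + 15s^2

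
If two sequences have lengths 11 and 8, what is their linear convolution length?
Linear/full convolution length: m + n - 1 = 11 + 8 - 1 = 18

18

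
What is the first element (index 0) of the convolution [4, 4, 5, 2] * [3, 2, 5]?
Use y[k] = Σ_i a[i]·b[k-i] at k=0. y[0] = 4×3 = 12

12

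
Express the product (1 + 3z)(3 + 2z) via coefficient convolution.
Ascending coefficients: a = [1, 3], b = [3, 2]. c[0] = 1×3 = 3; c[1] = 1×2 + 3×3 = 11; c[2] = 3×2 = 6. Result coefficients: [3, 11, 6] → 3 + 11z + 6z^2

3 + 11z + 6z^2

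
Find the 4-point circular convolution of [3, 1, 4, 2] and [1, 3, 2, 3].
Use y[k] = Σ_j f[j]·g[(k-j) mod 4]. y[0] = 3×1 + 1×3 + 4×2 + 2×3 = 20; y[1] = 3×3 + 1×1 + 4×3 + 2×2 = 26; y[2] = 3×2 + 1×3 + 4×1 + 2×3 = 19; y[3] = 3×3 + 1×2 + 4×3 + 2×1 = 25. Result: [20, 26, 19, 25]

[20, 26, 19, 25]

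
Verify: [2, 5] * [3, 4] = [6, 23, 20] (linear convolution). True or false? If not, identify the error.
Recompute linear convolution of [2, 5] and [3, 4]: y[0] = 2×3 = 6; y[1] = 2×4 + 5×3 = 23; y[2] = 5×4 = 20 → [6, 23, 20]. Given [6, 23, 20] matches, so answer: Yes

Yes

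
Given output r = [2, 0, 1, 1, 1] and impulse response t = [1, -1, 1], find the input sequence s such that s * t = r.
Deconvolve r=[2, 0, 1, 1, 1] by t=[1, -1, 1]. Since t[0]=1, solve forward: s[0] = r[0] / 1 = 2; s[1] = (r[1] - 2×-1) / 1 = 2; s[2] = (r[2] - 2×-1 - 2×1) / 1 = 1. So s = [2, 2, 1]. Check by forward convolution: r[0] = 2×1 = 2; r[1] = 2×-1 + 2×1 = 0; r[2] = 2×1 + 2×-1 + 1×1 = 1; r[3] = 2×1 + 1×-1 = 1; r[4] = 1×1 = 1

[2, 2, 1]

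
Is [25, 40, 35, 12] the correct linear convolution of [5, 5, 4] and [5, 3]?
Recompute linear convolution of [5, 5, 4] and [5, 3]: y[0] = 5×5 = 25; y[1] = 5×3 + 5×5 = 40; y[2] = 5×3 + 4×5 = 35; y[3] = 4×3 = 12 → [25, 40, 35, 12]. Given [25, 40, 35, 12] matches, so answer: Yes

Yes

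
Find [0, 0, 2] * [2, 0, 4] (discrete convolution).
y[0] = 0×2 = 0; y[1] = 0×0 + 0×2 = 0; y[2] = 0×4 + 0×0 + 2×2 = 4; y[3] = 0×4 + 2×0 = 0; y[4] = 2×4 = 8

[0, 0, 4, 0, 8]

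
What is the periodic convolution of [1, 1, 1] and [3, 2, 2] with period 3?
Use y[k] = Σ_j a[j]·b[(k-j) mod 3]. y[0] = 1×3 + 1×2 + 1×2 = 7; y[1] = 1×2 + 1×3 + 1×2 = 7; y[2] = 1×2 + 1×2 + 1×3 = 7. Result: [7, 7, 7]

[7, 7, 7]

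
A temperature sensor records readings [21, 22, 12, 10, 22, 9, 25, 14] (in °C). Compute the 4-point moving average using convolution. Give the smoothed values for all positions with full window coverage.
4-point moving average kernel = [1, 1, 1, 1]. Apply in 'valid' mode (full window coverage): avg[0] = (21 + 22 + 12 + 10) / 4 = 16.25; avg[1] = (22 + 12 + 10 + 22) / 4 = 16.5; avg[2] = (12 + 10 + 22 + 9) / 4 = 13.25; avg[3] = (10 + 22 + 9 + 25) / 4 = 16.5; avg[4] = (22 + 9 + 25 + 14) / 4 = 17.5. Smoothed values: [16.25, 16.5, 13.25, 16.5, 17.5]

[16.25, 16.5, 13.25, 16.5, 17.5]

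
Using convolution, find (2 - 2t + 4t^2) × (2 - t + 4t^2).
Ascending coefficients: a = [2, -2, 4], b = [2, -1, 4]. c[0] = 2×2 = 4; c[1] = 2×-1 + -2×2 = -6; c[2] = 2×4 + -2×-1 + 4×2 = 18; c[3] = -2×4 + 4×-1 = -12; c[4] = 4×4 = 16. Result coefficients: [4, -6, 18, -12, 16] → 4 - 6t + 18t^2 - 12t^3 + 16t^4

4 - 6t + 18t^2 - 12t^3 + 16t^4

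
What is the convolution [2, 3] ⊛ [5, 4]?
y[0] = 2×5 = 10; y[1] = 2×4 + 3×5 = 23; y[2] = 3×4 = 12

[10, 23, 12]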